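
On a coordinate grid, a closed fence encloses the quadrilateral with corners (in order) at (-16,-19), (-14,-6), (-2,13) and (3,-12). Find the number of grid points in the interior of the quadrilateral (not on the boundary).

311

Using the shoelace formula, 2A = |((-16)·(-6) − (-14)·(-19)) + ((-14)·13 − (-2)·(-6)) + ((-2)·(-12) − 3·13) + (3·(-19) − (-16)·(-12))| = 628, so the area is 314.
Along each edge there are gcd(|Δx|,|Δy|)+1 lattice points, so counting each shared vertex once the boundary has gcd(2,13) + gcd(12,19) + gcd(5,25) + gcd(19,7) = 1+1+5+1 = 8.
By Pick's theorem A = I + B/2 − 1, so I = 314 − 8/2 + 1 = 311.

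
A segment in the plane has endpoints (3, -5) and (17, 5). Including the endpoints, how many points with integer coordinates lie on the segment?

The number of lattice points on a segment between lattice points is gcd(|Δx|,|Δy|) + 1 = gcd(14,10) + 1 = 2 + 1 = 3.

3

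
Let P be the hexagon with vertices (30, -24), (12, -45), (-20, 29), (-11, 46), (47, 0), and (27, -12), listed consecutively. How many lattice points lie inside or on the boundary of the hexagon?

Using the shoelace formula, 2A = |[30·(-45) − 12·(-24)] + [12·29 − (-20)·(-45)] + [(-20)·46 − (-11)·29] + [(-11)·0 − 47·46] + [47·(-12) − 27·0] + [27·(-24) − 30·(-12)]| = 5229, so the area is 2614.5.
Summing gcd(|Δx|,|Δy|) over the edges gives the boundary count: gcd(18,21) + gcd(32,74) + gcd(9,17) + gcd(58,46) + gcd(20,12) + gcd(3,12) = 3+2+1+2+4+3 = 15.
Pick's theorem gives I = A − B/2 + 1 = 2614.5 − 15/2 + 1 = 2608, so the closed region contains I + B = 2608 + 15 = 2623 lattice points.

2623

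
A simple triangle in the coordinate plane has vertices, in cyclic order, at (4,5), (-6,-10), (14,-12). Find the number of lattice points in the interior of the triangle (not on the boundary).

157

The shoelace formula gives twice the area as |(4·(-10) − (-6)·5) + ((-6)·(-12) − 14·(-10)) + (14·5 − 4·(-12))| = 320, so the area is 160.
Summing gcd(|Δx|,|Δy|) over the edges gives the boundary count: gcd(10,15) + gcd(20,2) + gcd(10,17) = 5+2+1 = 8.
By Pick's theorem A = I + B/2 − 1, so I = 160 − 8/2 + 1 = 157.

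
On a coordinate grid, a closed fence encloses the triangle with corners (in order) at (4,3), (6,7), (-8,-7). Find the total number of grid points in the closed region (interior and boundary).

The shoelace formula gives twice the area as |[4·7 − 6·3] + [6·(-7) − (-8)·7] + [(-8)·3 − 4·(-7)]| = 28, so the area is 14.
The number of boundary lattice points is Σ gcd(|Δx|,|Δy|) = gcd(2,4) + gcd(14,14) + gcd(12,10) = 2+14+2 = 18.
Pick's theorem gives I = A − B/2 + 1 = 14 − 18/2 + 1 = 6, so the closed region contains I + B = 6 + 18 = 24 lattice points.

24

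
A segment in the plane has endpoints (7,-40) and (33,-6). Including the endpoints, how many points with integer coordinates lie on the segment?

The number of lattice points on a segment between lattice points is gcd(|Δx|,|Δy|) + 1 = gcd(26,34) + 1 = 2 + 1 = 3.

3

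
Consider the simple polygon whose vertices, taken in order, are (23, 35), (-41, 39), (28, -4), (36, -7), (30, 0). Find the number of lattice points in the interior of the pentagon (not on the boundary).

1300

Using the shoelace formula, 2A = |[23·39 − (-41)·35] + [(-41)·(-4) − 28·39] + [28·(-7) − 36·(-4)] + [36·0 − 30·(-7)] + [30·35 − 23·0]| = 2612, so the area is 1306.
Summing gcd(|Δx|,|Δy|) over the edges gives the boundary count: gcd(64,4) + gcd(69,43) + gcd(8,3) + gcd(6,7) + gcd(7,35) = 4+1+1+1+7 = 14.
Pick's theorem gives I = A − B/2 + 1 = 1306 − 14/2 + 1 = 1300.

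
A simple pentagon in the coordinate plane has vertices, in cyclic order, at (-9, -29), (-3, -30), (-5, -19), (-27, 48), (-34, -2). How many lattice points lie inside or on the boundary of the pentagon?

By the shoelace formula, twice the signed area is |[(-9)·(-30) − (-3)·(-29)] + [(-3)·(-19) − (-5)·(-30)] + [(-5)·48 − (-27)·(-19)] + [(-27)·(-2) − (-34)·48] + [(-34)·(-29) − (-9)·(-2)]| = 1991, so the area is 995.5.
The number of boundary lattice points is Σ gcd(|Δx|,|Δy|) = gcd(6,1) + gcd(2,11) + gcd(22,67) + gcd(7,50) + gcd(25,27) = 1+1+1+1+1 = 5.
Pick's theorem gives I = A − B/2 + 1 = 995.5 − 5/2 + 1 = 994, so the closed region contains I + B = 994 + 5 = 999 lattice points.

999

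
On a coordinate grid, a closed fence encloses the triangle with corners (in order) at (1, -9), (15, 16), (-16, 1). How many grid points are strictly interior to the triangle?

282

The shoelace formula gives twice the area as |[1·16 − 15·(-9)] + [15·1 − (-16)·16] + [(-16)·(-9) − 1·1]| = 565, so the area is 282.5.
Summing gcd(|Δx|,|Δy|) over the edges gives the boundary count: gcd(14,25) + gcd(31,15) + gcd(17,10) = 1+1+1 = 3.
By Pick's theorem A = I + B/2 − 1, so I = 282.5 − 3/2 + 1 = 282.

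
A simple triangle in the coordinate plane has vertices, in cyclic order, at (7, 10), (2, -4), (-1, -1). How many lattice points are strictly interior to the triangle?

27

By the shoelace formula, twice the signed area is |[7·(-4) − 2·10] + [2·(-1) − (-1)·(-4)] + [(-1)·10 − 7·(-1)]| = 57, so the area is 57/2.
Summing gcd(|Δx|,|Δy|) over the edges gives the boundary count: gcd(5,14) + gcd(3,3) + gcd(8,11) = 1+3+1 = 5.
Pick's theorem gives I = A − B/2 + 1 = 57/2 − 5/2 + 1 = 27.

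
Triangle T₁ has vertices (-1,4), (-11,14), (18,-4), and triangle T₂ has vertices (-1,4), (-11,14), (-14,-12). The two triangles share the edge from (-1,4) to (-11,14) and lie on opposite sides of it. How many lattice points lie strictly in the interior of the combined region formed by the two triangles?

199

The union is the simple quadrilateral with vertices (-1,4), (18,-4), (-11,14), (-14,-12) in order.
The shoelace formula gives twice the area as |[(-1)·(-4) − 18·4] + [18·14 − (-11)·(-4)] + [(-11)·(-12) − (-14)·14] + [(-14)·4 − (-1)·(-12)]| = 400, so the area is 200.
The number of boundary lattice points is Σ gcd(|Δx|,|Δy|) = gcd(19,8) + gcd(29,18) + gcd(3,26) + gcd(13,16) = 1+1+1+1 = 4.
By Pick's theorem I = A − B/2 + 1 = 200 − 4/2 + 1 = 199.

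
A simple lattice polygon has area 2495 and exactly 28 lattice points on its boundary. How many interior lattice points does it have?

2482

From Pick's theorem, I = A − B/2 + 1 = 2495 − 28/2 + 1 = 2482.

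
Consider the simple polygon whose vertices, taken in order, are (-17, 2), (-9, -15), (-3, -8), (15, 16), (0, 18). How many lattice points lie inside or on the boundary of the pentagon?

480

By the shoelace formula, twice the signed area is |((-17)·(-15) − (-9)·2) + ((-9)·(-8) − (-3)·(-15)) + ((-3)·16 − 15·(-8)) + (15·18 − 0·16) + (0·2 − (-17)·18)| = 948, so the area is 474.
Summing gcd(|Δx|,|Δy|) over the edges gives the boundary count: gcd(8,17) + gcd(6,7) + gcd(18,24) + gcd(15,2) + gcd(17,16) = 1+1+6+1+1 = 10.
Pick's theorem gives I = A − B/2 + 1 = 474 − 10/2 + 1 = 470, so the closed region contains I + B = 470 + 10 = 480 lattice points.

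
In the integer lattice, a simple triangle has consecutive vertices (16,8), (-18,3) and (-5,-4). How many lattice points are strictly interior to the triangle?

150

By the shoelace formula, twice the signed area is |(16·3 − (-18)·8) + ((-18)·(-4) − (-5)·3) + ((-5)·8 − 16·(-4))| = 303, so the area is 303/2.
The number of boundary lattice points is Σ gcd(|Δx|,|Δy|) = gcd(34,5) + gcd(13,7) + gcd(21,12) = 1+1+3 = 5.
By Pick's theorem A = I + B/2 − 1, so I = 303/2 − 5/2 + 1 = 150.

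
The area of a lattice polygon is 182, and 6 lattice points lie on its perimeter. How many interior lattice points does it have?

180

Pick's theorem A = I + B/2 − 1 rearranges to I = A − B/2 + 1 = 182 − 6/2 + 1 = 180.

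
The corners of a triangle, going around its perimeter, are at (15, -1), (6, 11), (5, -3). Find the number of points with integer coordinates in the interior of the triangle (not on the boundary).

67

The shoelace formula gives twice the area as |(15·11 − 6·(-1)) + (6·(-3) − 5·11) + (5·(-1) − 15·(-3))| = 138, so the area is 69.
The number of boundary lattice points is Σ gcd(|Δx|,|Δy|) = gcd(9,12) + gcd(1,14) + gcd(10,2) = 3+1+2 = 6.
By Pick's theorem A = I + B/2 − 1, so I = 69 − 6/2 + 1 = 67.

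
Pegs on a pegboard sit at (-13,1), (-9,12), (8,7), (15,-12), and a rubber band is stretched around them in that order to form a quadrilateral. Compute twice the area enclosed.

The shoelace formula gives twice the area as |((-13)·12 − (-9)·1) + ((-9)·7 − 8·12) + (8·(-12) − 15·7) + (15·1 − (-13)·(-12))| = 648, so the area is 324.

648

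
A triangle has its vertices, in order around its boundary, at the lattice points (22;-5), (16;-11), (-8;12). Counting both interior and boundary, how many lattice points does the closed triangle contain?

146

The shoelace formula gives twice the area as |(22·(-11) − 16·(-5)) + (16·12 − (-8)·(-11)) + ((-8)·(-5) − 22·12)| = 282, so the area is 141.
Along each edge there are gcd(|Δx|,|Δy|)+1 lattice points, so counting each shared vertex once the boundary has gcd(6,6) + gcd(24,23) + gcd(30,17) = 6+1+1 = 8.
Pick's theorem gives I = A − B/2 + 1 = 141 − 8/2 + 1 = 138, so the closed region contains I + B = 138 + 8 = 146 lattice points.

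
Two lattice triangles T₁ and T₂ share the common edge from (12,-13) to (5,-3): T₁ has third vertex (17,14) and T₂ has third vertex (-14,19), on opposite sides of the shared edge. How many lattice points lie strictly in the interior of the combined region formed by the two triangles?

136

The union is the simple quadrilateral with vertices (12,-13), (17,14), (5,-3), (-14,19) in order.
The shoelace formula gives twice the area as |(12·14 − 17·(-13)) + (17·(-3) − 5·14) + (5·19 − (-14)·(-3)) + ((-14)·(-13) − 12·19)| = 275, so the area is 137.5.
Summing gcd(|Δx|,|Δy|) over the edges gives the boundary count: gcd(5,27) + gcd(12,17) + gcd(19,22) + gcd(26,32) = 1+1+1+2 = 5.
By Pick's theorem I = A − B/2 + 1 = 137.5 − 5/2 + 1 = 136.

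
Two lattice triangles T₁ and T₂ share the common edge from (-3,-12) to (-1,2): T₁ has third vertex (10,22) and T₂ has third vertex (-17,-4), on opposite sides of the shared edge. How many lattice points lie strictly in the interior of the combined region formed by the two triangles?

161

The union is the simple quadrilateral with vertices (-3,-12), (10,22), (-1,2), (-17,-4) in order.
By the shoelace formula, twice the signed area is |[(-3)·22 − 10·(-12)] + [10·2 − (-1)·22] + [(-1)·(-4) − (-17)·2] + [(-17)·(-12) − (-3)·(-4)]| = 326, so the area is 163.
The number of boundary lattice points is Σ gcd(|Δx|,|Δy|) = gcd(13,34) + gcd(11,20) + gcd(16,6) + gcd(14,8) = 1+1+2+2 = 6.
By Pick's theorem I = A − B/2 + 1 = 163 − 6/2 + 1 = 161.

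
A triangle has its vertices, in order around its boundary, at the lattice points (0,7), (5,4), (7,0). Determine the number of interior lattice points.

3

The shoelace formula gives twice the area as |[0·4 − 5·7] + [5·0 − 7·4] + [7·7 − 0·0]| = 14, so the area is 7.
The number of boundary lattice points is Σ gcd(|Δx|,|Δy|) = gcd(5,3) + gcd(2,4) + gcd(7,7) = 1+2+7 = 10.
By Pick's theorem A = I + B/2 − 1, so I = 7 − 10/2 + 1 = 3.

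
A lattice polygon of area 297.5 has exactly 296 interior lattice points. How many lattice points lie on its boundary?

Pick's theorem gives A = I + B/2 − 1, so B = 2(A − I + 1) = 2(297.5 − 296 + 1) = 5.

5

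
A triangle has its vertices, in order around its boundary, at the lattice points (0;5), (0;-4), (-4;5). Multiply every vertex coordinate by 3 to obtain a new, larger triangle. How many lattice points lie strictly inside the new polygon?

Using the shoelace formula, 2A = |(0·(-4) − 0·5) + (0·5 − (-4)·(-4)) + ((-4)·5 − 0·5)| = 36, so the area is 18.
Summing gcd(|Δx|,|Δy|) over the edges gives the boundary count: gcd(0,9) + gcd(4,9) + gcd(4,0) = 9+1+4 = 14.
Scaling by 3 multiplies the area by 3² = 9 (so the new area is 162) and multiplies the boundary lattice-point count by 3, giving 42.
By Pick's theorem, the interior count of the dilated polygon is 162 − 42/2 + 1 = 142.

142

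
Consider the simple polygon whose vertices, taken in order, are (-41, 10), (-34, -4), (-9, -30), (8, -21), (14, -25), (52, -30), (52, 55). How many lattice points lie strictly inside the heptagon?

4994

Using the shoelace formula, 2A = |[(-41)·(-4) − (-34)·10] + [(-34)·(-30) − (-9)·(-4)] + [(-9)·(-21) − 8·(-30)] + [8·(-25) − 14·(-21)] + [14·(-30) − 52·(-25)] + [52·55 − 52·(-30)] + [52·10 − (-41)·55]| = 10086, so the area is 5043.
Along each edge there are gcd(|Δx|,|Δy|)+1 lattice points, so counting each shared vertex once the boundary has gcd(7,14) + gcd(25,26) + gcd(17,9) + gcd(6,4) + gcd(38,5) + gcd(0,85) + gcd(93,45) = 7+1+1+2+1+85+3 = 100.
By Pick's theorem A = I + B/2 − 1, so I = 5043 − 100/2 + 1 = 4994.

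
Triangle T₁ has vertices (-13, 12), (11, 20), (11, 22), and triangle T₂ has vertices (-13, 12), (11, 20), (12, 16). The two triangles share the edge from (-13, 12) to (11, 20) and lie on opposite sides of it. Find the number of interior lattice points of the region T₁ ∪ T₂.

74

The union is the simple quadrilateral with vertices (-13, 12), (11, 22), (11, 20), (12, 16) in order.
Using the shoelace formula, 2A = |[(-13)·22 − 11·12] + [11·20 − 11·22] + [11·16 − 12·20] + [12·12 − (-13)·16]| = 152, so the area is 76.
Summing gcd(|Δx|,|Δy|) over the edges gives the boundary count: gcd(24,10) + gcd(0,2) + gcd(1,4) + gcd(25,4) = 2+2+1+1 = 6.
By Pick's theorem I = A − B/2 + 1 = 76 − 6/2 + 1 = 74.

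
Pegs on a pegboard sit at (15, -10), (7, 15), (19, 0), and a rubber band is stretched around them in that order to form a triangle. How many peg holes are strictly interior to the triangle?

Using the shoelace formula, 2A = |(15·15 − 7·(-10)) + (7·0 − 19·15) + (19·(-10) − 15·0)| = 180, so the area is 90.
Summing gcd(|Δx|,|Δy|) over the edges gives the boundary count: gcd(8,25) + gcd(12,15) + gcd(4,10) = 1+3+2 = 6.
By Pick's theorem A = I + B/2 − 1, so I = 90 − 6/2 + 1 = 88.

88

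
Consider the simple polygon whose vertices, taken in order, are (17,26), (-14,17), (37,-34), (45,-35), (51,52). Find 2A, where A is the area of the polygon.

5302

By the shoelace formula, twice the signed area is |(17·17 − (-14)·26) + ((-14)·(-34) − 37·17) + (37·(-35) − 45·(-34)) + (45·52 − 51·(-35)) + (51·26 − 17·52)| = 5302, so the area is 2651.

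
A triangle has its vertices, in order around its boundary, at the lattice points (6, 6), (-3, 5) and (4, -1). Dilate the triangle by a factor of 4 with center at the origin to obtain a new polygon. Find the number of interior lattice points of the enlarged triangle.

Using the shoelace formula, 2A = |(6·5 − (-3)·6) + ((-3)·(-1) − 4·5) + (4·6 − 6·(-1))| = 61, so the area is 61/2.
Along each edge there are gcd(|Δx|,|Δy|)+1 lattice points, so counting each shared vertex once the boundary has gcd(9,1) + gcd(7,6) + gcd(2,7) = 1+1+1 = 3.
Scaling by 4 multiplies the area by 4² = 16 (so the new area is 488) and multiplies the boundary lattice-point count by 4, giving 12.
By Pick's theorem, the interior count of the dilated polygon is 488 − 12/2 + 1 = 483.

483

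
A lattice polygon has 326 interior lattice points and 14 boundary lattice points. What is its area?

Pick's theorem states A = I + B/2 − 1, so A = 326 + 14/2 − 1 = 332.

332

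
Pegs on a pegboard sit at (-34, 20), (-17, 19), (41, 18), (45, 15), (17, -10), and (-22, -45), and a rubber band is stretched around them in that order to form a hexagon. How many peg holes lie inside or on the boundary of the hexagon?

2627

Using the shoelace formula, 2A = |[(-34)·19 − (-17)·20] + [(-17)·18 − 41·19] + [41·15 − 45·18] + [45·(-10) − 17·15] + [17·(-45) − (-22)·(-10)] + [(-22)·20 − (-34)·(-45)]| = 5246, so the area is 2623.
The number of boundary lattice points is Σ gcd(|Δx|,|Δy|) = gcd(17,1) + gcd(58,1) + gcd(4,3) + gcd(28,25) + gcd(39,35) + gcd(12,65) = 1+1+1+1+1+1 = 6.
Pick's theorem gives I = A − B/2 + 1 = 2623 − 6/2 + 1 = 2621, so the closed region contains I + B = 2621 + 6 = 2627 lattice points.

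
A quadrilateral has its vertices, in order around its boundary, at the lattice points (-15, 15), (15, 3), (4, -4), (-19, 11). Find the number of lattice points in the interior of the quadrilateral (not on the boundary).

By the shoelace formula, twice the signed area is |((-15)·3 − 15·15) + (15·(-4) − 4·3) + (4·11 − (-19)·(-4)) + ((-19)·15 − (-15)·11)| = 494, so the area is 247.
Along each edge there are gcd(|Δx|,|Δy|)+1 lattice points, so counting each shared vertex once the boundary has gcd(30,12) + gcd(11,7) + gcd(23,15) + gcd(4,4) = 6+1+1+4 = 12.
By Pick's theorem A = I + B/2 − 1, so I = 247 − 12/2 + 1 = 242.

242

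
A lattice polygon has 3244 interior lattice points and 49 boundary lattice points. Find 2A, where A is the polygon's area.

By Pick's theorem, A = I + B/2 − 1 = 3244 + 49/2 − 1 = 6535/2.
Hence 2A = 6535.

6535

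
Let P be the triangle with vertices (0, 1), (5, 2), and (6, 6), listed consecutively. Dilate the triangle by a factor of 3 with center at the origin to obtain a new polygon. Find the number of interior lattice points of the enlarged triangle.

82

The shoelace formula gives twice the area as |[0·2 − 5·1] + [5·6 − 6·2] + [6·1 − 0·6]| = 19, so the area is 19/2.
Along each edge there are gcd(|Δx|,|Δy|)+1 lattice points, so counting each shared vertex once the boundary has gcd(5,1) + gcd(1,4) + gcd(6,5) = 1+1+1 = 3.
Scaling by 3 multiplies the area by 3² = 9 (so the new area is 171/2) and multiplies the boundary lattice-point count by 3, giving 9.
By Pick's theorem, the interior count of the dilated polygon is 171/2 − 9/2 + 1 = 82.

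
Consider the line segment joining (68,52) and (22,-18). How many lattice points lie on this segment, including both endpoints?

The number of lattice points on a segment between lattice points is gcd(|Δx|,|Δy|) + 1 = gcd(46,70) + 1 = 2 + 1 = 3.

3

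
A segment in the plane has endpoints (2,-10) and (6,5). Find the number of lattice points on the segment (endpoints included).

The number of lattice points on a segment between lattice points is gcd(|Δx|,|Δy|) + 1 = gcd(4,15) + 1 = 1 + 1 = 2.

2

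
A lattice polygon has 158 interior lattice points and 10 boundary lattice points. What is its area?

By Pick's theorem, A = I + B/2 − 1 = 158 + 10/2 − 1 = 162.

162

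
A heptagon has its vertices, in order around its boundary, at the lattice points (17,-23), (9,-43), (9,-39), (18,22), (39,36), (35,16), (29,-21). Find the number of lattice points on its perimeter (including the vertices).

23

Summing gcd(|Δx|,|Δy|) over the edges gives the boundary count: gcd(8,20) + gcd(0,4) + gcd(9,61) + gcd(21,14) + gcd(4,20) + gcd(6,37) + gcd(12,2) = 4+4+1+7+4+1+2 = 23.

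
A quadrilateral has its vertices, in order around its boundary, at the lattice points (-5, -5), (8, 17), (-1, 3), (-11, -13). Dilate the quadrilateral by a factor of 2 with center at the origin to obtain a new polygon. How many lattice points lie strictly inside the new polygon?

By the shoelace formula, twice the signed area is |[(-5)·17 − 8·(-5)] + [8·3 − (-1)·17] + [(-1)·(-13) − (-11)·3] + [(-11)·(-5) − (-5)·(-13)]| = 32, so the area is 16.
Summing gcd(|Δx|,|Δy|) over the edges gives the boundary count: gcd(13,22) + gcd(9,14) + gcd(10,16) + gcd(6,8) = 1+1+2+2 = 6.
Scaling by 2 multiplies the area by 2² = 4 (so the new area is 64) and multiplies the boundary lattice-point count by 2, giving 12.
By Pick's theorem, the interior count of the dilated polygon is 64 − 12/2 + 1 = 59.

59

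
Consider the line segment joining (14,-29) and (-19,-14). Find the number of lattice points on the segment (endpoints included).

4

The number of lattice points on a segment between lattice points is gcd(|Δx|,|Δy|) + 1 = gcd(33,15) + 1 = 3 + 1 = 4.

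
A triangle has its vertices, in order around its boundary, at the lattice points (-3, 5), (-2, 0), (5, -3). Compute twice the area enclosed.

Using the shoelace formula, 2A = |((-3)·0 − (-2)·5) + ((-2)·(-3) − 5·0) + (5·5 − (-3)·(-3))| = 32, so the area is 16.

32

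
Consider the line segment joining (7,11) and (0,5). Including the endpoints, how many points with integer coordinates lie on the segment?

2

The number of lattice points on a segment between lattice points is gcd(|Δx|,|Δy|) + 1 = gcd(7,6) + 1 = 1 + 1 = 2.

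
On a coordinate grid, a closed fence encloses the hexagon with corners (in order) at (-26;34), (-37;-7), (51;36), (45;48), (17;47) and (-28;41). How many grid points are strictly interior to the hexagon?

By the shoelace formula, twice the signed area is |[(-26)·(-7) − (-37)·34] + [(-37)·36 − 51·(-7)] + [51·48 − 45·36] + [45·47 − 17·48] + [17·41 − (-28)·47] + [(-28)·34 − (-26)·41]| = 4719, so the area is 2359.5.
The number of boundary lattice points is Σ gcd(|Δx|,|Δy|) = gcd(11,41) + gcd(88,43) + gcd(6,12) + gcd(28,1) + gcd(45,6) + gcd(2,7) = 1+1+6+1+3+1 = 13.
By Pick's theorem A = I + B/2 − 1, so I = 2359.5 − 13/2 + 1 = 2354.

2354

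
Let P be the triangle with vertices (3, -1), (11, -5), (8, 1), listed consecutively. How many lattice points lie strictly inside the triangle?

15

The shoelace formula gives twice the area as |[3·(-5) − 11·(-1)] + [11·1 − 8·(-5)] + [8·(-1) − 3·1]| = 36, so the area is 18.
Along each edge there are gcd(|Δx|,|Δy|)+1 lattice points, so counting each shared vertex once the boundary has gcd(8,4) + gcd(3,6) + gcd(5,2) = 4+3+1 = 8.
Pick's theorem gives I = A − B/2 + 1 = 18 − 8/2 + 1 = 15.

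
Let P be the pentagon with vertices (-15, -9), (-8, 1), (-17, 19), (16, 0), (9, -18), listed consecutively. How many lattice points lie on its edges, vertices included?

Along each edge there are gcd(|Δx|,|Δy|)+1 lattice points, so counting each shared vertex once the boundary has gcd(7,10) + gcd(9,18) + gcd(33,19) + gcd(7,18) + gcd(24,9) = 1+9+1+1+3 = 15.

15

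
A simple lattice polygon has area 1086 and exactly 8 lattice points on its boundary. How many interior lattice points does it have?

1083

Pick's theorem A = I + B/2 − 1 rearranges to I = A − B/2 + 1 = 1086 − 8/2 + 1 = 1083.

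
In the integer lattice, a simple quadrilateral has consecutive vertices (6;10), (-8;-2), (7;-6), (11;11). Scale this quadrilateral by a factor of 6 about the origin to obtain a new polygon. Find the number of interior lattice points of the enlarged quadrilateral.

5692

By the shoelace formula, twice the signed area is |[6·(-2) − (-8)·10] + [(-8)·(-6) − 7·(-2)] + [7·11 − 11·(-6)] + [11·10 − 6·11]| = 317, so the area is 317/2.
The number of boundary lattice points is Σ gcd(|Δx|,|Δy|) = gcd(14,12) + gcd(15,4) + gcd(4,17) + gcd(5,1) = 2+1+1+1 = 5.
Scaling by 6 multiplies the area by 6² = 36 (so the new area is 5706) and multiplies the boundary lattice-point count by 6, giving 30.
By Pick's theorem, the interior count of the dilated polygon is 5706 − 30/2 + 1 = 5692.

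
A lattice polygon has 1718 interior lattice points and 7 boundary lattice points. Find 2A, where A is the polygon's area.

By Pick's theorem, A = I + B/2 − 1 = 1718 + 7/2 − 1 = 3441/2.
Hence 2A = 3441.

3441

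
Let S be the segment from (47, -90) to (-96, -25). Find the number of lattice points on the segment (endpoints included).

14

The number of lattice points on a segment between lattice points is gcd(|Δx|,|Δy|) + 1 = gcd(143,65) + 1 = 13 + 1 = 14.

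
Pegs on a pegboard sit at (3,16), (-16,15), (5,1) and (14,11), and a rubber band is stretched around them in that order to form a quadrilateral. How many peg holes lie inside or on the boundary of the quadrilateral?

The shoelace formula gives twice the area as |[3·15 − (-16)·16] + [(-16)·1 − 5·15] + [5·11 − 14·1] + [14·16 − 3·11]| = 442, so the area is 221.
Along each edge there are gcd(|Δx|,|Δy|)+1 lattice points, so counting each shared vertex once the boundary has gcd(19,1) + gcd(21,14) + gcd(9,10) + gcd(11,5) = 1+7+1+1 = 10.
Pick's theorem gives I = A − B/2 + 1 = 221 − 10/2 + 1 = 217, so the closed region contains I + B = 217 + 10 = 227 lattice points.

227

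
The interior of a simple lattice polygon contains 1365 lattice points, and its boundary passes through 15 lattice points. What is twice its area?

2743

By Pick's theorem, A = I + B/2 − 1 = 1365 + 15/2 − 1 = 2743/2.
Hence 2A = 2743.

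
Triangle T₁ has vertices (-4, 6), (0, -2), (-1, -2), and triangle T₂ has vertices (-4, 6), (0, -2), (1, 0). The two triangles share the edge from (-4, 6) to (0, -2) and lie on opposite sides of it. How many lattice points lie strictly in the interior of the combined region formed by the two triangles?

The union is the simple quadrilateral with vertices (-4, 6), (-1, -2), (0, -2), (1, 0) in order.
Using the shoelace formula, 2A = |[(-4)·(-2) − (-1)·6] + [(-1)·(-2) − 0·(-2)] + [0·0 − 1·(-2)] + [1·6 − (-4)·0]| = 24, so the area is 12.
Summing gcd(|Δx|,|Δy|) over the edges gives the boundary count: gcd(3,8) + gcd(1,0) + gcd(1,2) + gcd(5,6) = 1+1+1+1 = 4.
By Pick's theorem I = A − B/2 + 1 = 12 − 4/2 + 1 = 11.

11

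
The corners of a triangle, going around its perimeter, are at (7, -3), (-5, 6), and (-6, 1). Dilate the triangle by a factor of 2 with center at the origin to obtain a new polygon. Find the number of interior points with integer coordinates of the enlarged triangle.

The shoelace formula gives twice the area as |(7·6 − (-5)·(-3)) + ((-5)·1 − (-6)·6) + ((-6)·(-3) − 7·1)| = 69, so the area is 34.5.
The number of boundary lattice points is Σ gcd(|Δx|,|Δy|) = gcd(12,9) + gcd(1,5) + gcd(13,4) = 3+1+1 = 5.
Scaling by 2 multiplies the area by 2² = 4 (so the new area is 138) and multiplies the boundary lattice-point count by 2, giving 10.
By Pick's theorem, the interior count of the dilated polygon is 138 − 10/2 + 1 = 134.

134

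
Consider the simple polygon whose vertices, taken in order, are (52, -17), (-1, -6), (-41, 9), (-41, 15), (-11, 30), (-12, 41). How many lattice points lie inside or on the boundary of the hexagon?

1973

By the shoelace formula, twice the signed area is |(52·(-6) − (-1)·(-17)) + ((-1)·9 − (-41)·(-6)) + ((-41)·15 − (-41)·9) + ((-41)·30 − (-11)·15) + ((-11)·41 − (-12)·30) + ((-12)·(-17) − 52·41)| = 3914, so the area is 1957.
Summing gcd(|Δx|,|Δy|) over the edges gives the boundary count: gcd(53,11) + gcd(40,15) + gcd(0,6) + gcd(30,15) + gcd(1,11) + gcd(64,58) = 1+5+6+15+1+2 = 30.
Pick's theorem gives I = A − B/2 + 1 = 1957 − 30/2 + 1 = 1943, so the closed region contains I + B = 1943 + 30 = 1973 lattice points.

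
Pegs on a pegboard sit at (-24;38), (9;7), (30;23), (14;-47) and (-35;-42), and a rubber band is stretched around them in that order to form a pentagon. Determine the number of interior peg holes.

3406

The shoelace formula gives twice the area as |((-24)·7 − 9·38) + (9·23 − 30·7) + (30·(-47) − 14·23) + (14·(-42) − (-35)·(-47)) + ((-35)·38 − (-24)·(-42))| = 6816, so the area is 3408.
The number of boundary lattice points is Σ gcd(|Δx|,|Δy|) = gcd(33,31) + gcd(21,16) + gcd(16,70) + gcd(49,5) + gcd(11,80) = 1+1+2+1+1 = 6.
By Pick's theorem A = I + B/2 − 1, so I = 3408 − 6/2 + 1 = 3406.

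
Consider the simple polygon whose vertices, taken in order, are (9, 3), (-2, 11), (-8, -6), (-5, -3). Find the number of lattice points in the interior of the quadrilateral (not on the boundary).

The shoelace formula gives twice the area as |(9·11 − (-2)·3) + ((-2)·(-6) − (-8)·11) + ((-8)·(-3) − (-5)·(-6)) + ((-5)·3 − 9·(-3))| = 211, so the area is 211/2.
The number of boundary lattice points is Σ gcd(|Δx|,|Δy|) = gcd(11,8) + gcd(6,17) + gcd(3,3) + gcd(14,6) = 1+1+3+2 = 7.
Pick's theorem gives I = A − B/2 + 1 = 211/2 − 7/2 + 1 = 103.

103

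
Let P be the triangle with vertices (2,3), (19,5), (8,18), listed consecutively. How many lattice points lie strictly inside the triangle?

120

Using the shoelace formula, 2A = |(2·5 − 19·3) + (19·18 − 8·5) + (8·3 − 2·18)| = 243, so the area is 243/2.
Along each edge there are gcd(|Δx|,|Δy|)+1 lattice points, so counting each shared vertex once the boundary has gcd(17,2) + gcd(11,13) + gcd(6,15) = 1+1+3 = 5.
Pick's theorem gives I = A − B/2 + 1 = 243/2 − 5/2 + 1 = 120.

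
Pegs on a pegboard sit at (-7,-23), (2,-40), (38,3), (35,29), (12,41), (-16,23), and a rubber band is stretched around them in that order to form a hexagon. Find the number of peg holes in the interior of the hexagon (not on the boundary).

2696

Using the shoelace formula, 2A = |[(-7)·(-40) − 2·(-23)] + [2·3 − 38·(-40)] + [38·29 − 35·3] + [35·41 − 12·29] + [12·23 − (-16)·41] + [(-16)·(-23) − (-7)·23]| = 5397, so the area is 5397/2.
The number of boundary lattice points is Σ gcd(|Δx|,|Δy|) = gcd(9,17) + gcd(36,43) + gcd(3,26) + gcd(23,12) + gcd(28,18) + gcd(9,46) = 1+1+1+1+2+1 = 7.
By Pick's theorem A = I + B/2 − 1, so I = 5397/2 − 7/2 + 1 = 2696.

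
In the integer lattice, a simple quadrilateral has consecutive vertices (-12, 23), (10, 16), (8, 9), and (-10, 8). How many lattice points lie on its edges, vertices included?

4

Along each edge there are gcd(|Δx|,|Δy|)+1 lattice points, so counting each shared vertex once the boundary has gcd(22,7) + gcd(2,7) + gcd(18,1) + gcd(2,15) = 1+1+1+1 = 4.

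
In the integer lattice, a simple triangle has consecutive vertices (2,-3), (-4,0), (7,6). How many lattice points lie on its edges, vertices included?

Summing gcd(|Δx|,|Δy|) over the edges gives the boundary count: gcd(6,3) + gcd(11,6) + gcd(5,9) = 3+1+1 = 5.

5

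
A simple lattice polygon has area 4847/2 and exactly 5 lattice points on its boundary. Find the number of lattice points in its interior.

2422

Pick's theorem A = I + B/2 − 1 rearranges to I = A − B/2 + 1 = 4847/2 − 5/2 + 1 = 2422.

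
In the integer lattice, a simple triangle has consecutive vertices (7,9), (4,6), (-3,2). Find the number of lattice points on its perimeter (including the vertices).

5

Summing gcd(|Δx|,|Δy|) over the edges gives the boundary count: gcd(3,3) + gcd(7,4) + gcd(10,7) = 3+1+1 = 5.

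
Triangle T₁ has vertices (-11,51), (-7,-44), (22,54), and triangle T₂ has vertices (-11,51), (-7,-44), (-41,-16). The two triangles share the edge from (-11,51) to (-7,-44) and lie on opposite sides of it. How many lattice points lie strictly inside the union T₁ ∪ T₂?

The union is the simple quadrilateral with vertices (-11,51), (22,54), (-7,-44), (-41,-16) in order.
Using the shoelace formula, 2A = |[(-11)·54 − 22·51] + [22·(-44) − (-7)·54] + [(-7)·(-16) − (-41)·(-44)] + [(-41)·51 − (-11)·(-16)]| = 6265, so the area is 6265/2.
The number of boundary lattice points is Σ gcd(|Δx|,|Δy|) = gcd(33,3) + gcd(29,98) + gcd(34,28) + gcd(30,67) = 3+1+2+1 = 7.
By Pick's theorem I = A − B/2 + 1 = 6265/2 − 7/2 + 1 = 3130.

3130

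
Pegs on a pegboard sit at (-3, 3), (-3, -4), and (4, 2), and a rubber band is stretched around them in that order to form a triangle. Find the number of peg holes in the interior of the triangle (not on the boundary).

The shoelace formula gives twice the area as |[(-3)·(-4) − (-3)·3] + [(-3)·2 − 4·(-4)] + [4·3 − (-3)·2]| = 49, so the area is 24.5.
Summing gcd(|Δx|,|Δy|) over the edges gives the boundary count: gcd(0,7) + gcd(7,6) + gcd(7,1) = 7+1+1 = 9.
By Pick's theorem A = I + B/2 − 1, so I = 24.5 − 9/2 + 1 = 21.

21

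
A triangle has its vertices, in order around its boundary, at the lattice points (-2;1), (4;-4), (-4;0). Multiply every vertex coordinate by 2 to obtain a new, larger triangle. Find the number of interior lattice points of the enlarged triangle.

The shoelace formula gives twice the area as |((-2)·(-4) − 4·1) + (4·0 − (-4)·(-4)) + ((-4)·1 − (-2)·0)| = 16, so the area is 8.
Along each edge there are gcd(|Δx|,|Δy|)+1 lattice points, so counting each shared vertex once the boundary has gcd(6,5) + gcd(8,4) + gcd(2,1) = 1+4+1 = 6.
Scaling by 2 multiplies the area by 2² = 4 (so the new area is 32) and multiplies the boundary lattice-point count by 2, giving 12.
By Pick's theorem, the interior count of the dilated polygon is 32 − 12/2 + 1 = 27.

27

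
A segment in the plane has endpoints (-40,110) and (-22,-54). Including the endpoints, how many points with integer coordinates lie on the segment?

3

The number of lattice points on a segment between lattice points is gcd(|Δx|,|Δy|) + 1 = gcd(18,164) + 1 = 2 + 1 = 3.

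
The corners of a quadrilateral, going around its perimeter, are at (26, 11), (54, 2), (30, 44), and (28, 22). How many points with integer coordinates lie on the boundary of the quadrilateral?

Along each edge there are gcd(|Δx|,|Δy|)+1 lattice points, so counting each shared vertex once the boundary has gcd(28,9) + gcd(24,42) + gcd(2,22) + gcd(2,11) = 1+6+2+1 = 10.

10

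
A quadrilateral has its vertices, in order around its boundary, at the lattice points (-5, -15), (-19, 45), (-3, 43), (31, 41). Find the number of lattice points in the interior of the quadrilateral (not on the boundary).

1450

By the shoelace formula, twice the signed area is |((-5)·45 − (-19)·(-15)) + ((-19)·43 − (-3)·45) + ((-3)·41 − 31·43) + (31·(-15) − (-5)·41)| = 2908, so the area is 1454.
The number of boundary lattice points is Σ gcd(|Δx|,|Δy|) = gcd(14,60) + gcd(16,2) + gcd(34,2) + gcd(36,56) = 2+2+2+4 = 10.
By Pick's theorem A = I + B/2 − 1, so I = 1454 − 10/2 + 1 = 1450.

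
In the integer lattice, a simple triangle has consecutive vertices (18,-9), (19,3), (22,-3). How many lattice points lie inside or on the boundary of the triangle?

Using the shoelace formula, 2A = |[18·3 − 19·(-9)] + [19·(-3) − 22·3] + [22·(-9) − 18·(-3)]| = 42, so the area is 21.
Along each edge there are gcd(|Δx|,|Δy|)+1 lattice points, so counting each shared vertex once the boundary has gcd(1,12) + gcd(3,6) + gcd(4,6) = 1+3+2 = 6.
Pick's theorem gives I = A − B/2 + 1 = 21 − 6/2 + 1 = 19, so the closed region contains I + B = 19 + 6 = 25 lattice points.

25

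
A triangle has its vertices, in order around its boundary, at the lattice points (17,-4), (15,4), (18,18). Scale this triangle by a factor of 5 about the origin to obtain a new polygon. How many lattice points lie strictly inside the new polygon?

641

Using the shoelace formula, 2A = |(17·4 − 15·(-4)) + (15·18 − 18·4) + (18·(-4) − 17·18)| = 52, so the area is 26.
The number of boundary lattice points is Σ gcd(|Δx|,|Δy|) = gcd(2,8) + gcd(3,14) + gcd(1,22) = 2+1+1 = 4.
Scaling by 5 multiplies the area by 5² = 25 (so the new area is 650) and multiplies the boundary lattice-point count by 5, giving 20.
By Pick's theorem, the interior count of the dilated polygon is 650 − 20/2 + 1 = 641.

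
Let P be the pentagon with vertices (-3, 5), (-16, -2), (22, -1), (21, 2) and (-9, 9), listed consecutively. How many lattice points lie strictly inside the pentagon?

Using the shoelace formula, 2A = |[(-3)·(-2) − (-16)·5] + [(-16)·(-1) − 22·(-2)] + [22·2 − 21·(-1)] + [21·9 − (-9)·2] + [(-9)·5 − (-3)·9]| = 400, so the area is 200.
The number of boundary lattice points is Σ gcd(|Δx|,|Δy|) = gcd(13,7) + gcd(38,1) + gcd(1,3) + gcd(30,7) + gcd(6,4) = 1+1+1+1+2 = 6.
By Pick's theorem A = I + B/2 − 1, so I = 200 − 6/2 + 1 = 198.

198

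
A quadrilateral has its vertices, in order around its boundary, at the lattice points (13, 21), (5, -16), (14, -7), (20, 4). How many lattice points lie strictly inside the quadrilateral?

215

The shoelace formula gives twice the area as |(13·(-16) − 5·21) + (5·(-7) − 14·(-16)) + (14·4 − 20·(-7)) + (20·21 − 13·4)| = 440, so the area is 220.
Along each edge there are gcd(|Δx|,|Δy|)+1 lattice points, so counting each shared vertex once the boundary has gcd(8,37) + gcd(9,9) + gcd(6,11) + gcd(7,17) = 1+9+1+1 = 12.
Pick's theorem gives I = A − B/2 + 1 = 220 − 12/2 + 1 = 215.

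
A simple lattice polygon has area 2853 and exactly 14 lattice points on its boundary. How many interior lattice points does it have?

2847

From Pick's theorem, I = A − B/2 + 1 = 2853 − 14/2 + 1 = 2847.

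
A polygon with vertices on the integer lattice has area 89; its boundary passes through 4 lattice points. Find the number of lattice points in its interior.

88

Pick's theorem A = I + B/2 − 1 rearranges to I = A − B/2 + 1 = 89 − 4/2 + 1 = 88.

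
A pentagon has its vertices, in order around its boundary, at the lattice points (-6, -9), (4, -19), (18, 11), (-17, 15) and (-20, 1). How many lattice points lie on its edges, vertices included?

16

The number of boundary lattice points is Σ gcd(|Δx|,|Δy|) = gcd(10,10) + gcd(14,30) + gcd(35,4) + gcd(3,14) + gcd(14,10) = 10+2+1+1+2 = 16.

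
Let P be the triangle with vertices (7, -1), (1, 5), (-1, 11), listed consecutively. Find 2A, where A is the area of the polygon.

24

By the shoelace formula, twice the signed area is |[7·5 − 1·(-1)] + [1·11 − (-1)·5] + [(-1)·(-1) − 7·11]| = 24, so the area is 12.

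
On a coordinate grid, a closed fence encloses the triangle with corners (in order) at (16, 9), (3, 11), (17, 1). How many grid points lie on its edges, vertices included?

The number of boundary lattice points is Σ gcd(|Δx|,|Δy|) = gcd(13,2) + gcd(14,10) + gcd(1,8) = 1+2+1 = 4.

4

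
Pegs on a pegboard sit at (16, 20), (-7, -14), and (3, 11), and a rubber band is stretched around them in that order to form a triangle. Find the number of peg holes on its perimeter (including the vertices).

7

The number of boundary lattice points is Σ gcd(|Δx|,|Δy|) = gcd(23,34) + gcd(10,25) + gcd(13,9) = 1+5+1 = 7.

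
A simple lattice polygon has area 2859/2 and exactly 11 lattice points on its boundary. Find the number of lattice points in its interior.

From Pick's theorem, I = A − B/2 + 1 = 2859/2 − 11/2 + 1 = 1425.

1425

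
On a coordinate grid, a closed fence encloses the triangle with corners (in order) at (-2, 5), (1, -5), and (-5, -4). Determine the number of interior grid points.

27

By the shoelace formula, twice the signed area is |[(-2)·(-5) − 1·5] + [1·(-4) − (-5)·(-5)] + [(-5)·5 − (-2)·(-4)]| = 57, so the area is 28.5.
Along each edge there are gcd(|Δx|,|Δy|)+1 lattice points, so counting each shared vertex once the boundary has gcd(3,10) + gcd(6,1) + gcd(3,9) = 1+1+3 = 5.
Pick's theorem gives I = A − B/2 + 1 = 28.5 − 5/2 + 1 = 27.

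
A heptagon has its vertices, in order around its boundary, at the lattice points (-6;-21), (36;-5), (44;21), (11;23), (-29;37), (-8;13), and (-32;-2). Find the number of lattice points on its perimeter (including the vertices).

14

The number of boundary lattice points is Σ gcd(|Δx|,|Δy|) = gcd(42,16) + gcd(8,26) + gcd(33,2) + gcd(40,14) + gcd(21,24) + gcd(24,15) + gcd(26,19) = 2+2+1+2+3+3+1 = 14.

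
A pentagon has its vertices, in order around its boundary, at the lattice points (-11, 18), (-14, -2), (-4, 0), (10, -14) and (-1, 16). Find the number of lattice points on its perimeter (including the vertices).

Summing gcd(|Δx|,|Δy|) over the edges gives the boundary count: gcd(3,20) + gcd(10,2) + gcd(14,14) + gcd(11,30) + gcd(10,2) = 1+2+14+1+2 = 20.

20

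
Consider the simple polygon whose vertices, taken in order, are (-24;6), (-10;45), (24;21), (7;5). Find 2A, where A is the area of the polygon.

2175

Using the shoelace formula, 2A = |((-24)·45 − (-10)·6) + ((-10)·21 − 24·45) + (24·5 − 7·21) + (7·6 − (-24)·5)| = 2175, so the area is 1087.5.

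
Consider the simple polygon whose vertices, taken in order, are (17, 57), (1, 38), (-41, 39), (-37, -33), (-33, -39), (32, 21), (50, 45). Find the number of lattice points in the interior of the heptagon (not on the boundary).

4173

The shoelace formula gives twice the area as |[17·38 − 1·57] + [1·39 − (-41)·38] + [(-41)·(-33) − (-37)·39] + [(-37)·(-39) − (-33)·(-33)] + [(-33)·21 − 32·(-39)] + [32·45 − 50·21] + [50·57 − 17·45]| = 8366, so the area is 4183.
The number of boundary lattice points is Σ gcd(|Δx|,|Δy|) = gcd(16,19) + gcd(42,1) + gcd(4,72) + gcd(4,6) + gcd(65,60) + gcd(18,24) + gcd(33,12) = 1+1+4+2+5+6+3 = 22.
By Pick's theorem A = I + B/2 − 1, so I = 4183 − 22/2 + 1 = 4173.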